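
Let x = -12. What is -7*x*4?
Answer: 336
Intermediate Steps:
-7*x*4 = -7*(-12)*4 = 84*4 = 336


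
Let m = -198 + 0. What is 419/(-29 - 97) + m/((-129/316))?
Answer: 2609839/5418 ≈ 481.70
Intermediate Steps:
m = -198
419/(-29 - 97) + m/((-129/316)) = 419/(-29 - 97) - 198/((-129/316)) = 419/(-126) - 198/((-129*1/316)) = 419*(-1/126) - 198/(-129/316) = -419/126 - 198*(-316/129) = -419/126 + 20856/43 = 2609839/5418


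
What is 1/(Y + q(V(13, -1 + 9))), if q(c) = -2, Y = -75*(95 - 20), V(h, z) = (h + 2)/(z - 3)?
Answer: -1/5627 ≈ -0.00017771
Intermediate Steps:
V(h, z) = (2 + h)/(-3 + z)
Y = -5625 (Y = -75*75 = -5625)
1/(Y + q(V(13, -1 + 9))) = 1/(-5625 - 2) = 1/(-5627) = -1/5627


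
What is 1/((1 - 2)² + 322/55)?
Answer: 55/377 ≈ 0.14589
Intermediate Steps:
1/((1 - 2)² + 322/55) = 1/((-1)² + 322*(1/55)) = 1/(1 + 322/55) = 1/(377/55) = 55/377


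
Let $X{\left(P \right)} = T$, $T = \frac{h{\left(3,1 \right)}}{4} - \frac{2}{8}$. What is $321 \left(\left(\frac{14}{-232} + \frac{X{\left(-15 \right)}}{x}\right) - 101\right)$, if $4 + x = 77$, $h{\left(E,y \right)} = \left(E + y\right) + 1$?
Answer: $- \frac{274667823}{8468} \approx -32436.0$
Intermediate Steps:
$h{\left(E,y \right)} = 1 + E + y$
$x = 73$ ($x = -4 + 77 = 73$)
$T = 1$ ($T = \frac{1 + 3 + 1}{4} - \frac{2}{8} = 5 \cdot \frac{1}{4} - \frac{1}{4} = \frac{5}{4} - \frac{1}{4} = 1$)
$X{\left(P \right)} = 1$
$321 \left(\left(\frac{14}{-232} + \frac{X{\left(-15 \right)}}{x}\right) - 101\right) = 321 \left(\left(\frac{14}{-232} + 1 \cdot \frac{1}{73}\right) - 101\right) = 321 \left(\left(14 \left(- \frac{1}{232}\right) + 1 \cdot \frac{1}{73}\right) - 101\right) = 321 \left(\left(- \frac{7}{116} + \frac{1}{73}\right) - 101\right) = 321 \left(- \frac{395}{8468} - 101\right) = 321 \left(- \frac{855663}{8468}\right) = - \frac{274667823}{8468}$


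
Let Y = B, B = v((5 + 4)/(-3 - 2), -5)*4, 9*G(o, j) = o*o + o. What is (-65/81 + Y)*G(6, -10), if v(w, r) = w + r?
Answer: -158774/1215 ≈ -130.68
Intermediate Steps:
G(o, j) = o/9 + o²/9 (G(o, j) = (o*o + o)/9 = (o² + o)/9 = (o + o²)/9 = o/9 + o²/9)
v(w, r) = r + w
B = -136/5 (B = (-5 + (5 + 4)/(-3 - 2))*4 = (-5 + 9/(-5))*4 = (-5 + 9*(-⅕))*4 = (-5 - 9/5)*4 = -34/5*4 = -136/5 ≈ -27.200)
Y = -136/5 ≈ -27.200
(-65/81 + Y)*G(6, -10) = (-65/81 - 136/5)*((⅑)*6*(1 + 6)) = (-65*1/81 - 136/5)*((⅑)*6*7) = (-65/81 - 136/5)*(14/3) = -11341/405*14/3 = -158774/1215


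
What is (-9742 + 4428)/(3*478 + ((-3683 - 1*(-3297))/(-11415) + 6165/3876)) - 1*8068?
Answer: -170900898657196/21172846657 ≈ -8071.7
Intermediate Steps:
(-9742 + 4428)/(3*478 + ((-3683 - 1*(-3297))/(-11415) + 6165/3876)) - 1*8068 = -5314/(1434 + ((-3683 + 3297)*(-1/11415) + 6165*(1/3876))) - 8068 = -5314/(1434 + (-386*(-1/11415) + 2055/1292)) - 8068 = -5314/(1434 + (386/11415 + 2055/1292)) - 8068 = -5314/(1434 + 23956537/14748180) - 8068 = -5314/21172846657/14748180 - 8068 = -5314*14748180/21172846657 - 8068 = -78371828520/21172846657 - 8068 = -170900898657196/21172846657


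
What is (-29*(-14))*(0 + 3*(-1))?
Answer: -1218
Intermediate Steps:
(-29*(-14))*(0 + 3*(-1)) = 406*(0 - 3) = 406*(-3) = -1218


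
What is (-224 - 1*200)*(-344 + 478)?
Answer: -56816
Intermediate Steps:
(-224 - 1*200)*(-344 + 478) = (-224 - 200)*134 = -424*134 = -56816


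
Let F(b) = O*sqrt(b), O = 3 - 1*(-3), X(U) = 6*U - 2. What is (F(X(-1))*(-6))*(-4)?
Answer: 288*I*sqrt(2) ≈ 407.29*I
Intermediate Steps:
X(U) = -2 + 6*U
O = 6 (O = 3 + 3 = 6)
F(b) = 6*sqrt(b)
(F(X(-1))*(-6))*(-4) = ((6*sqrt(-2 + 6*(-1)))*(-6))*(-4) = ((6*sqrt(-2 - 6))*(-6))*(-4) = ((6*sqrt(-8))*(-6))*(-4) = ((6*(2*I*sqrt(2)))*(-6))*(-4) = ((12*I*sqrt(2))*(-6))*(-4) = -72*I*sqrt(2)*(-4) = 288*I*sqrt(2)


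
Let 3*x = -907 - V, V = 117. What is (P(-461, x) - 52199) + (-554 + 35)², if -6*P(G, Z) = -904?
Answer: 651938/3 ≈ 2.1731e+5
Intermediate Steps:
x = -1024/3 (x = (-907 - 1*117)/3 = (-907 - 117)/3 = (⅓)*(-1024) = -1024/3 ≈ -341.33)
P(G, Z) = 452/3 (P(G, Z) = -⅙*(-904) = 452/3)
(P(-461, x) - 52199) + (-554 + 35)² = (452/3 - 52199) + (-554 + 35)² = -156145/3 + (-519)² = -156145/3 + 269361 = 651938/3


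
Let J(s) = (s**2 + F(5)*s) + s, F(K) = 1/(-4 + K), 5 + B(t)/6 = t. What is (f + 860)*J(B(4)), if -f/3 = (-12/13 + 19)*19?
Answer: -53160/13 ≈ -4089.2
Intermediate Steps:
B(t) = -30 + 6*t
f = -13395/13 (f = -3*(-12/13 + 19)*19 = -705*19/13 = -3*4465/13 = -13395/13 ≈ -1030.4)
J(s) = s**2 + 2*s (J(s) = (s**2 + s/(-4 + 5)) + s = (s**2 + s/1) + s = (s**2 + 1*s) + s = (s**2 + s) + s = (s + s**2) + s = s**2 + 2*s)
(f + 860)*J(B(4)) = (-13395/13 + 860)*((-30 + 6*4)*(2 + (-30 + 6*4))) = -2215*(-30 + 24)*(2 + (-30 + 24))/13 = -(-13290)*(2 - 6)/13 = -(-13290)*(-4)/13 = -2215/13*24 = -53160/13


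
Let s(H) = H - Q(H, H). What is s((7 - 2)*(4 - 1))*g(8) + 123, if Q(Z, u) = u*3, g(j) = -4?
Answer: 243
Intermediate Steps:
Q(Z, u) = 3*u
s(H) = -2*H (s(H) = H - 3*H = -2*H)
s((7 - 2)*(4 - 1))*g(8) + 123 = -2*(7 - 2)*(4 - 1)*(-4) + 123 = -10*3*(-4) + 123 = -2*15*(-4) + 123 = -30*(-4) + 123 = 120 + 123 = 243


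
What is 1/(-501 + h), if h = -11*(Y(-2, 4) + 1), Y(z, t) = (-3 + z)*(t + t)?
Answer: -1/72 ≈ -0.013889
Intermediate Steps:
Y(z, t) = 2*t*(-3 + z) (Y(z, t) = (-3 + z)*(2*t) = 2*t*(-3 + z))
h = 429 (h = -11*(2*4*(-3 - 2) + 1) = -11*(2*4*(-5) + 1) = -11*(-40 + 1) = -11*(-39) = 429)
1/(-501 + h) = 1/(-501 + 429) = 1/(-72) = -1/72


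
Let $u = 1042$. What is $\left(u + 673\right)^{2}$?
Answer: $2941225$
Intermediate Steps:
$\left(u + 673\right)^{2} = \left(1042 + 673\right)^{2} = 1715^{2} = 2941225$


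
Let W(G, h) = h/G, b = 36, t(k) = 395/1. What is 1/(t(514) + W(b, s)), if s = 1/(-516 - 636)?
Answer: 41472/16381439 ≈ 0.0025316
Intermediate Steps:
t(k) = 395 (t(k) = 395*1 = 395)
s = -1/1152 (s = 1/(-1152) = -1/1152 ≈ -0.00086806)
1/(t(514) + W(b, s)) = 1/(395 - 1/1152/36) = 1/(395 - 1/1152*1/36) = 1/(395 - 1/41472) = 1/(16381439/41472) = 41472/16381439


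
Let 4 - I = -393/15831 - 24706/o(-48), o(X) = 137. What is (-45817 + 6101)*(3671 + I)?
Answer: -110697590300144/722949 ≈ -1.5312e+8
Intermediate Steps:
I = 133283305/722949 (I = 4 - (-393/15831 - 24706/137) = 4 - (-393*1/15831 - 24706*1/137) = 4 - (-131/5277 - 24706/137) = 4 - 1*(-130391509/722949) = 4 + 130391509/722949 = 133283305/722949 ≈ 184.36)
(-45817 + 6101)*(3671 + I) = (-45817 + 6101)*(3671 + 133283305/722949) = -39716*2787229084/722949 = -110697590300144/722949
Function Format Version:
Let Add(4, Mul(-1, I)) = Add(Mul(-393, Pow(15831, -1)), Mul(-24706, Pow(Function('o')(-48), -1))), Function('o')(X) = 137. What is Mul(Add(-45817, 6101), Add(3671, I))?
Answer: Rational(-110697590300144, 722949) ≈ -1.5312e+8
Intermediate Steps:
I = Rational(133283305, 722949) (I = Add(4, Mul(-1, Add(Mul(-393, Pow(15831, -1)), Mul(-24706, Pow(137, -1))))) = Add(4, Mul(-1, Add(Mul(-393, Rational(1, 15831)), Mul(-24706, Rational(1, 137))))) = Add(4, Mul(-1, Add(Rational(-131, 5277), Rational(-24706, 137)))) = Add(4, Mul(-1, Rational(-130391509, 722949))) = Add(4, Rational(130391509, 722949)) = Rational(133283305, 722949) ≈ 184.36)
Mul(Add(-45817, 6101), Add(3671, I)) = Mul(Add(-45817, 6101), Add(3671, Rational(133283305, 722949))) = Mul(-39716, Rational(2787229084, 722949)) = Rational(-110697590300144, 722949)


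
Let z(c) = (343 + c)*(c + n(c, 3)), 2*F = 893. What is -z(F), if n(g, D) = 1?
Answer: -1413205/4 ≈ -3.5330e+5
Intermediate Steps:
F = 893/2 (F = (1/2)*893 = 893/2 ≈ 446.50)
z(c) = (1 + c)*(343 + c) (z(c) = (343 + c)*(c + 1) = (343 + c)*(1 + c) = (1 + c)*(343 + c))
-z(F) = -(343 + (893/2)**2 + 344*(893/2)) = -(343 + 797449/4 + 153596) = -1*1413205/4 = -1413205/4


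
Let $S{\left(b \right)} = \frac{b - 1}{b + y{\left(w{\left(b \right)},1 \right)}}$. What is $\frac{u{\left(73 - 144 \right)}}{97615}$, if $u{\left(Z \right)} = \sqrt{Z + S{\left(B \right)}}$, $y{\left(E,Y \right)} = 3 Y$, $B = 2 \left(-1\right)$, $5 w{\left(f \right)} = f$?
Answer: $\frac{i \sqrt{74}}{97615} \approx 8.8125 \cdot 10^{-5} i$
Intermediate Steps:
$w{\left(f \right)} = \frac{f}{5}$
$B = -2$
$S{\left(b \right)} = \frac{-1 + b}{3 + b}$ ($S{\left(b \right)} = \frac{b - 1}{b + 3 \cdot 1} = \frac{-1 + b}{b + 3} = \frac{-1 + b}{3 + b}$)
$u{\left(Z \right)} = \sqrt{-3 + Z}$ ($u{\left(Z \right)} = \sqrt{Z + \frac{-1 - 2}{3 - 2}} = \sqrt{Z + 1^{-1} \left(-3\right)} = \sqrt{Z + 1 \left(-3\right)} = \sqrt{Z - 3} = \sqrt{-3 + Z}$)
$\frac{u{\left(73 - 144 \right)}}{97615} = \frac{\sqrt{-3 + \left(73 - 144\right)}}{97615} = \sqrt{-3 + \left(73 - 144\right)} \frac{1}{97615} = \sqrt{-3 - 71} \cdot \frac{1}{97615} = \sqrt{-74} \cdot \frac{1}{97615} = i \sqrt{74} \cdot \frac{1}{97615} = \frac{i \sqrt{74}}{97615}$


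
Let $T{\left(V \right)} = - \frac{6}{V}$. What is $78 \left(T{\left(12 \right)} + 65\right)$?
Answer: $5031$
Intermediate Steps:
$78 \left(T{\left(12 \right)} + 65\right) = 78 \left(- \frac{6}{12} + 65\right) = 78 \left(\left(-6\right) \frac{1}{12} + 65\right) = 78 \left(- \frac{1}{2} + 65\right) = 78 \cdot \frac{129}{2} = 5031$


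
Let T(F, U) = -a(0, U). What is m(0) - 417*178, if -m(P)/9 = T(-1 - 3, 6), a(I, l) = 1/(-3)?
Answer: -74229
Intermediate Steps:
a(I, l) = -⅓
T(F, U) = ⅓ (T(F, U) = -1*(-⅓) = ⅓)
m(P) = -3 (m(P) = -9*⅓ = -3)
m(0) - 417*178 = -3 - 417*178 = -3 - 74226 = -74229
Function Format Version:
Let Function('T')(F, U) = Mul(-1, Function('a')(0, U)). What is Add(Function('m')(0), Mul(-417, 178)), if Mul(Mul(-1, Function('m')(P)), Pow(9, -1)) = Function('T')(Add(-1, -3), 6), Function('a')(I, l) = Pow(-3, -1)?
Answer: -74229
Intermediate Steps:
Function('a')(I, l) = Rational(-1, 3)
Function('T')(F, U) = Rational(1, 3) (Function('T')(F, U) = Mul(-1, Rational(-1, 3)) = Rational(1, 3))
Function('m')(P) = -3 (Function('m')(P) = Mul(-9, Rational(1, 3)) = -3)
Add(Function('m')(0), Mul(-417, 178)) = Add(-3, Mul(-417, 178)) = Add(-3, -74226) = -74229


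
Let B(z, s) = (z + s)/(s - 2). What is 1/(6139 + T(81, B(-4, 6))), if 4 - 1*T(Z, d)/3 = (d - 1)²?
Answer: 4/24601 ≈ 0.00016259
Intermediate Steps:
B(z, s) = (s + z)/(-2 + s)
T(Z, d) = 12 - 3*(-1 + d)² (T(Z, d) = 12 - 3*(d - 1)² = 12 - 3*(-1 + d)²)
1/(6139 + T(81, B(-4, 6))) = 1/(6139 + (12 - 3*(-1 + (6 - 4)/(-2 + 6))²)) = 1/(6139 + (12 - 3*(-1 + 2/4)²)) = 1/(6139 + (12 - 3*(-1 + (¼)*2)²)) = 1/(6139 + (12 - 3*(-1 + ½)²)) = 1/(6139 + (12 - 3*(-½)²)) = 1/(6139 + (12 - 3*¼)) = 1/(6139 + (12 - ¾)) = 1/(6139 + 45/4) = 1/(24601/4) = 4/24601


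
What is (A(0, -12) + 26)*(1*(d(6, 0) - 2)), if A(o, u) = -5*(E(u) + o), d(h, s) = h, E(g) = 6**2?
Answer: -616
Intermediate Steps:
E(g) = 36
A(o, u) = -180 - 5*o (A(o, u) = -5*(36 + o) = -180 - 5*o)
(A(0, -12) + 26)*(1*(d(6, 0) - 2)) = ((-180 - 5*0) + 26)*(1*(6 - 2)) = ((-180 + 0) + 26)*(1*4) = (-180 + 26)*4 = -154*4 = -616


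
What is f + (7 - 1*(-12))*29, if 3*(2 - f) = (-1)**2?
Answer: 1658/3 ≈ 552.67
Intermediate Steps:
f = 5/3 (f = 2 - 1/3*(-1)**2 = 2 - 1/3*1 = 2 - 1/3 = 5/3 ≈ 1.6667)
f + (7 - 1*(-12))*29 = 5/3 + (7 - 1*(-12))*29 = 5/3 + (7 + 12)*29 = 5/3 + 19*29 = 5/3 + 551 = 1658/3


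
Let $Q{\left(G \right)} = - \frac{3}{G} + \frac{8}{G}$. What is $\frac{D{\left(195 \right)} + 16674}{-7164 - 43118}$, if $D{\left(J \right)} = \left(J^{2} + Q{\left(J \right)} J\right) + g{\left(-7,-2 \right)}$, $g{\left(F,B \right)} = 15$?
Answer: $- \frac{54719}{50282} \approx -1.0882$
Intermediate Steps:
$Q{\left(G \right)} = \frac{5}{G}$
$D{\left(J \right)} = 20 + J^{2}$ ($D{\left(J \right)} = \left(J^{2} + \frac{5}{J} J\right) + 15 = \left(J^{2} + 5\right) + 15 = \left(5 + J^{2}\right) + 15 = 20 + J^{2}$)
$\frac{D{\left(195 \right)} + 16674}{-7164 - 43118} = \frac{\left(20 + 195^{2}\right) + 16674}{-7164 - 43118} = \frac{\left(20 + 38025\right) + 16674}{-50282} = \left(38045 + 16674\right) \left(- \frac{1}{50282}\right) = 54719 \left(- \frac{1}{50282}\right) = - \frac{54719}{50282}$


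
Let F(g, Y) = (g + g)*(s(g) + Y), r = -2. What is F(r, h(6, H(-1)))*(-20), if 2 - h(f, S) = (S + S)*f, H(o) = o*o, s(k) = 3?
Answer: -560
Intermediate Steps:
H(o) = o²
h(f, S) = 2 - 2*S*f (h(f, S) = 2 - (S + S)*f = 2 - 2*S*f)
F(g, Y) = 2*g*(3 + Y) (F(g, Y) = (g + g)*(3 + Y) = (2*g)*(3 + Y) = 2*g*(3 + Y))
F(r, h(6, H(-1)))*(-20) = (2*(-2)*(3 + (2 - 2*(-1)²*6)))*(-20) = (2*(-2)*(3 + (2 - 2*1*6)))*(-20) = (2*(-2)*(3 + (2 - 12)))*(-20) = (2*(-2)*(3 - 10))*(-20) = (2*(-2)*(-7))*(-20) = 28*(-20) = -560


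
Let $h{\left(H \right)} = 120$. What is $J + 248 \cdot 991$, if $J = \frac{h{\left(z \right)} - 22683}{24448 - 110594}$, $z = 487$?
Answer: $\frac{21171952691}{86146} \approx 2.4577 \cdot 10^{5}$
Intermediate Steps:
$J = \frac{22563}{86146}$ ($J = \frac{120 - 22683}{24448 - 110594} = - \frac{22563}{-86146} = \left(-22563\right) \left(- \frac{1}{86146}\right) = \frac{22563}{86146} \approx 0.26192$)
$J + 248 \cdot 991 = \frac{22563}{86146} + 248 \cdot 991 = \frac{22563}{86146} + 245768 = \frac{21171952691}{86146}$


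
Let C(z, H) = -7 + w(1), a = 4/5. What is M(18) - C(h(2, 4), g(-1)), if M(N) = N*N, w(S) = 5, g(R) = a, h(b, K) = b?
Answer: 326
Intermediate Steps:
a = ⅘ (a = 4*(⅕) = ⅘ ≈ 0.80000)
g(R) = ⅘
M(N) = N²
C(z, H) = -2 (C(z, H) = -7 + 5 = -2)
M(18) - C(h(2, 4), g(-1)) = 18² - 1*(-2) = 324 + 2 = 326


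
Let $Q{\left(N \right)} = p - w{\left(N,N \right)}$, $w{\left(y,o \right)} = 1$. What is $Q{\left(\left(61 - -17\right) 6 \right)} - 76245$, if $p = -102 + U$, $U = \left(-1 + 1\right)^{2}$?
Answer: $-76348$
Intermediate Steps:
$U = 0$ ($U = 0^{2} = 0$)
$p = -102$ ($p = -102 + 0 = -102$)
$Q{\left(N \right)} = -103$ ($Q{\left(N \right)} = -102 - 1 = -103$)
$Q{\left(\left(61 - -17\right) 6 \right)} - 76245 = -103 - 76245 = -76348$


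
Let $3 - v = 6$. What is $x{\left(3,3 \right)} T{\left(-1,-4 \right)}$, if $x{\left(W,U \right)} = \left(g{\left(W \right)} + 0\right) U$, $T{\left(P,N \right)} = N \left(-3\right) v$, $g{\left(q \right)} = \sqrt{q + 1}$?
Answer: $-216$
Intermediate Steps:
$v = -3$ ($v = 3 - 6 = -3$)
$g{\left(q \right)} = \sqrt{1 + q}$
$T{\left(P,N \right)} = 9 N$ ($T{\left(P,N \right)} = N \left(-3\right) \left(-3\right) = - 3 N \left(-3\right) = 9 N$)
$x{\left(W,U \right)} = U \sqrt{1 + W}$ ($x{\left(W,U \right)} = \left(\sqrt{1 + W} + 0\right) U = \sqrt{1 + W} U = U \sqrt{1 + W}$)
$x{\left(3,3 \right)} T{\left(-1,-4 \right)} = 3 \sqrt{1 + 3} \cdot 9 \left(-4\right) = 3 \sqrt{4} \left(-36\right) = 3 \cdot 2 \left(-36\right) = 6 \left(-36\right) = -216$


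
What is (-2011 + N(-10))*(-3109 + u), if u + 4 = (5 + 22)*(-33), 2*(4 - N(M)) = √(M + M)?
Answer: 8036028 + 4004*I*√5 ≈ 8.036e+6 + 8953.2*I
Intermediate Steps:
N(M) = 4 - √2*√M/2 (N(M) = 4 - √(M + M)/2 = 4 - √2*√M/2)
u = -895 (u = -4 + (5 + 22)*(-33) = -4 + 27*(-33) = -4 - 891 = -895)
(-2011 + N(-10))*(-3109 + u) = (-2011 + (4 - √2*√(-10)/2))*(-3109 - 895) = (-2011 + (4 - √2*I*√10/2))*(-4004) = (-2011 + (4 - I*√5))*(-4004) = (-2007 - I*√5)*(-4004) = 8036028 + 4004*I*√5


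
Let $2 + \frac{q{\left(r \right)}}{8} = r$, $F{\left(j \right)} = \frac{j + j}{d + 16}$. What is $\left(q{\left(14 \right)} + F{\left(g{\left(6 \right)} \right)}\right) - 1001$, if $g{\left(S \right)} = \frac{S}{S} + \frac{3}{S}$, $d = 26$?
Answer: $- \frac{12669}{14} \approx -904.93$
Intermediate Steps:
$g{\left(S \right)} = 1 + \frac{3}{S}$
$F{\left(j \right)} = \frac{j}{21}$ ($F{\left(j \right)} = \frac{j + j}{26 + 16} = \frac{2 j}{42} = 2 j \frac{1}{42} = \frac{j}{21}$)
$q{\left(r \right)} = -16 + 8 r$
$\left(q{\left(14 \right)} + F{\left(g{\left(6 \right)} \right)}\right) - 1001 = \left(\left(-16 + 8 \cdot 14\right) + \frac{\frac{1}{6} \left(3 + 6\right)}{21}\right) - 1001 = \left(\left(-16 + 112\right) + \frac{\frac{1}{6} \cdot 9}{21}\right) - 1001 = \left(96 + \frac{1}{21} \cdot \frac{3}{2}\right) - 1001 = \left(96 + \frac{1}{14}\right) - 1001 = \frac{1345}{14} - 1001 = - \frac{12669}{14}$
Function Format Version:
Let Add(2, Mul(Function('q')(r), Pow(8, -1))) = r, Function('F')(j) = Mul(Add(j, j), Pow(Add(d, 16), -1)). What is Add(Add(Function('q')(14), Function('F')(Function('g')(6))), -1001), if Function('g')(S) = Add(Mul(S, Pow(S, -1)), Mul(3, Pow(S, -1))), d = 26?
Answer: Rational(-12669, 14) ≈ -904.93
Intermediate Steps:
Function('g')(S) = Add(1, Mul(3, Pow(S, -1)))
Function('F')(j) = Mul(Rational(1, 21), j) (Function('F')(j) = Mul(Add(j, j), Pow(Add(26, 16), -1)) = Mul(Mul(2, j), Pow(42, -1)) = Mul(Mul(2, j), Rational(1, 42)) = Mul(Rational(1, 21), j))
Function('q')(r) = Add(-16, Mul(8, r))
Add(Add(Function('q')(14), Function('F')(Function('g')(6))), -1001) = Add(Add(Add(-16, Mul(8, 14)), Mul(Rational(1, 21), Mul(Pow(6, -1), Add(3, 6)))), -1001) = Add(Add(Add(-16, 112), Mul(Rational(1, 21), Mul(Rational(1, 6), 9))), -1001) = Add(Add(96, Mul(Rational(1, 21), Rational(3, 2))), -1001) = Add(Add(96, Rational(1, 14)), -1001) = Add(Rational(1345, 14), -1001) = Rational(-12669, 14)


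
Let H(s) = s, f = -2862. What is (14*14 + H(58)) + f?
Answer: -2608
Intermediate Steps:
(14*14 + H(58)) + f = (14*14 + 58) - 2862 = (196 + 58) - 2862 = 254 - 2862 = -2608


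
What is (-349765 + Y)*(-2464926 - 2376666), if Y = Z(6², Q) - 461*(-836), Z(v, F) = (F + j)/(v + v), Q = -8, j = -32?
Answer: -517524224336/3 ≈ -1.7251e+11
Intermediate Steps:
Z(v, F) = (-32 + F)/(2*v) (Z(v, F) = (F - 32)/(v + v) = (-32 + F)/((2*v)) = (-32 + F)*(1/(2*v)) = (-32 + F)/(2*v))
Y = 3468559/9 (Y = (-32 - 8)/(2*(6²)) - 461*(-836) = (½)*(-40)/36 + 385396 = (½)*(1/36)*(-40) + 385396 = -5/9 + 385396 = 3468559/9 ≈ 3.8540e+5)
(-349765 + Y)*(-2464926 - 2376666) = (-349765 + 3468559/9)*(-2464926 - 2376666) = (320674/9)*(-4841592) = -517524224336/3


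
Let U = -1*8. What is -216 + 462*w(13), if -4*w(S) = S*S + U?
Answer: -37623/2 ≈ -18812.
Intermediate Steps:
U = -8
w(S) = 2 - S²/4 (w(S) = -(S*S - 8)/4 = -(S² - 8)/4 = -(-8 + S²)/4 = 2 - S²/4)
-216 + 462*w(13) = -216 + 462*(2 - ¼*13²) = -216 + 462*(2 - ¼*169) = -216 + 462*(2 - 169/4) = -216 + 462*(-161/4) = -216 - 37191/2 = -37623/2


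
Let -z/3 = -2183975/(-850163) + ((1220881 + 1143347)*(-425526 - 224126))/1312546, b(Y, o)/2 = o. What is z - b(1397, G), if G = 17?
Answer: 1958657211030355901/557939022499 ≈ 3.5105e+6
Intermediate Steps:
b(Y, o) = 2*o
z = 1958676180957120867/557939022499 (z = -3*(-2183975/(-850163) + ((1220881 + 1143347)*(-425526 - 224126))/1312546) = -3*(-2183975*(-1/850163) + (2364228*(-649652))*(1/1312546)) = -3*(2183975/850163 - 1535925448656*1/1312546) = -3*(2183975/850163 - 767962724328/656273) = -3*(-652892060319040289/557939022499) = 1958676180957120867/557939022499 ≈ 3.5106e+6)
z - b(1397, G) = 1958676180957120867/557939022499 - 2*17 = 1958676180957120867/557939022499 - 1*34 = 1958676180957120867/557939022499 - 34 = 1958657211030355901/557939022499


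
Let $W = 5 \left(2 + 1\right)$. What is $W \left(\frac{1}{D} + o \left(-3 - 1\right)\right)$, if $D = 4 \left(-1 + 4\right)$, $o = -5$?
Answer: $\frac{1205}{4} \approx 301.25$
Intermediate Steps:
$D = 12$ ($D = 4 \cdot 3 = 12$)
$W = 15$ ($W = 5 \cdot 3 = 15$)
$W \left(\frac{1}{D} + o \left(-3 - 1\right)\right) = 15 \left(\frac{1}{12} - 5 \left(-3 - 1\right)\right) = 15 \left(\frac{1}{12} - -20\right) = 15 \left(\frac{1}{12} + 20\right) = 15 \cdot \frac{241}{12} = \frac{1205}{4}$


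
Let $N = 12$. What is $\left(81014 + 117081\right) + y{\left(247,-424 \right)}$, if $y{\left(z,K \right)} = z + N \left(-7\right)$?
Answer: $198258$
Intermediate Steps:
$y{\left(z,K \right)} = -84 + z$ ($y{\left(z,K \right)} = z + 12 \left(-7\right) = z - 84 = -84 + z$)
$\left(81014 + 117081\right) + y{\left(247,-424 \right)} = \left(81014 + 117081\right) + \left(-84 + 247\right) = 198095 + 163 = 198258$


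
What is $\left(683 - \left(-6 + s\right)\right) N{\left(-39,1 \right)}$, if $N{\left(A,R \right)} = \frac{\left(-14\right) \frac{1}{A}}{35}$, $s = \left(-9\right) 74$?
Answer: $\frac{542}{39} \approx 13.897$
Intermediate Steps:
$s = -666$
$N{\left(A,R \right)} = - \frac{2}{5 A}$ ($N{\left(A,R \right)} = - \frac{14}{A} \frac{1}{35} = - \frac{2}{5 A}$)
$\left(683 - \left(-6 + s\right)\right) N{\left(-39,1 \right)} = \left(683 + \left(6 - -666\right)\right) \left(- \frac{2}{5 \left(-39\right)}\right) = \left(683 + \left(6 + 666\right)\right) \left(\left(- \frac{2}{5}\right) \left(- \frac{1}{39}\right)\right) = \left(683 + 672\right) \frac{2}{195} = 1355 \cdot \frac{2}{195} = \frac{542}{39}$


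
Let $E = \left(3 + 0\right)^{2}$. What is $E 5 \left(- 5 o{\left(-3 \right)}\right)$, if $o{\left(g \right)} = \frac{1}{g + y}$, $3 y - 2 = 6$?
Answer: $675$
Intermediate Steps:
$y = \frac{8}{3}$ ($y = \frac{2}{3} + \frac{1}{3} \cdot 6 = \frac{2}{3} + 2 = \frac{8}{3} \approx 2.6667$)
$o{\left(g \right)} = \frac{1}{\frac{8}{3} + g}$ ($o{\left(g \right)} = \frac{1}{g + \frac{8}{3}} = \frac{1}{\frac{8}{3} + g}$)
$E = 9$ ($E = 3^{2} = 9$)
$E 5 \left(- 5 o{\left(-3 \right)}\right) = 9 \cdot 5 \left(- 5 \frac{3}{8 + 3 \left(-3\right)}\right) = 45 \left(- 5 \frac{3}{8 - 9}\right) = 45 \left(- 5 \frac{3}{-1}\right) = 45 \left(- 5 \cdot 3 \left(-1\right)\right) = 45 \left(\left(-5\right) \left(-3\right)\right) = 45 \cdot 15 = 675$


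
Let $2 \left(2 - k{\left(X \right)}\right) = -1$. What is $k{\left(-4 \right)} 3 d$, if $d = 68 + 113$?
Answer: $\frac{2715}{2} \approx 1357.5$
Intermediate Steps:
$k{\left(X \right)} = \frac{5}{2}$ ($k{\left(X \right)} = 2 - - \frac{1}{2} = 2 + \frac{1}{2} = \frac{5}{2}$)
$d = 181$
$k{\left(-4 \right)} 3 d = \frac{5}{2} \cdot 3 \cdot 181 = \frac{15}{2} \cdot 181 = \frac{2715}{2}$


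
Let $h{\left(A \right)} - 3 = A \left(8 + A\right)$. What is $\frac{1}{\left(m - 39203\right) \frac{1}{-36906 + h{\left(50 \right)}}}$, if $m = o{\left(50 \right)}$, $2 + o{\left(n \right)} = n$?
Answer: $\frac{34003}{39155} \approx 0.86842$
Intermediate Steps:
$o{\left(n \right)} = -2 + n$
$m = 48$ ($m = -2 + 50 = 48$)
$h{\left(A \right)} = 3 + A \left(8 + A\right)$
$\frac{1}{\left(m - 39203\right) \frac{1}{-36906 + h{\left(50 \right)}}} = \frac{1}{\left(48 - 39203\right) \frac{1}{-36906 + \left(3 + 50^{2} + 8 \cdot 50\right)}} = \frac{1}{\left(-39155\right) \frac{1}{-36906 + \left(3 + 2500 + 400\right)}} = \frac{1}{\left(-39155\right) \frac{1}{-36906 + 2903}} = \frac{1}{\left(-39155\right) \frac{1}{-34003}} = \frac{1}{\left(-39155\right) \left(- \frac{1}{34003}\right)} = \frac{1}{\frac{39155}{34003}} = \frac{34003}{39155}$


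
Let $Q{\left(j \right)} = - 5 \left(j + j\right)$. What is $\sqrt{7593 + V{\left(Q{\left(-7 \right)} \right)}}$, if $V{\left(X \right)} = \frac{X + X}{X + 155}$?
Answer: $\frac{\sqrt{1708565}}{15} \approx 87.141$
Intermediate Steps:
$Q{\left(j \right)} = - 10 j$ ($Q{\left(j \right)} = - 5 \cdot 2 j = - 10 j$)
$V{\left(X \right)} = \frac{2 X}{155 + X}$
$\sqrt{7593 + V{\left(Q{\left(-7 \right)} \right)}} = \sqrt{7593 + \frac{2 \left(\left(-10\right) \left(-7\right)\right)}{155 - -70}} = \sqrt{7593 + 2 \cdot 70 \frac{1}{155 + 70}} = \sqrt{7593 + 2 \cdot 70 \cdot \frac{1}{225}} = \sqrt{7593 + \frac{28}{45}} = \sqrt{\frac{341713}{45}} = \frac{\sqrt{1708565}}{15}$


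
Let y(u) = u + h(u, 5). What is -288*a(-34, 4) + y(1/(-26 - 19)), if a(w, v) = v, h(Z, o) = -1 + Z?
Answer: -51887/45 ≈ -1153.0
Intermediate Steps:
y(u) = -1 + 2*u (y(u) = u + (-1 + u) = -1 + 2*u)
-288*a(-34, 4) + y(1/(-26 - 19)) = -288*4 + (-1 + 2/(-26 - 19)) = -1152 + (-1 + 2/(-45)) = -1152 + (-1 + 2*(-1/45)) = -1152 + (-1 - 2/45) = -1152 - 47/45 = -51887/45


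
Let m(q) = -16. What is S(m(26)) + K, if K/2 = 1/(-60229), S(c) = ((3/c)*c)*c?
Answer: -2890994/60229 ≈ -48.000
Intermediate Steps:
S(c) = 3*c
K = -2/60229 (K = 2/(-60229) = 2*(-1/60229) = -2/60229 ≈ -3.3207e-5)
S(m(26)) + K = 3*(-16) - 2/60229 = -48 - 2/60229 = -2890994/60229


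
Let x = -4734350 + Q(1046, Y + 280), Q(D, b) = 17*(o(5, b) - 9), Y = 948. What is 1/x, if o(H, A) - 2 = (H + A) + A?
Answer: -1/4692632 ≈ -2.1310e-7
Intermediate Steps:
o(H, A) = 2 + H + 2*A (o(H, A) = 2 + ((H + A) + A) = 2 + ((A + H) + A) = 2 + (H + 2*A) = 2 + H + 2*A)
Q(D, b) = -34 + 34*b (Q(D, b) = 17*((2 + 5 + 2*b) - 9) = 17*((7 + 2*b) - 9) = 17*(-2 + 2*b) = -34 + 34*b)
x = -4692632 (x = -4734350 + (-34 + 34*(948 + 280)) = -4734350 + (-34 + 34*1228) = -4734350 + (-34 + 41752) = -4734350 + 41718 = -4692632)
1/x = 1/(-4692632) = -1/4692632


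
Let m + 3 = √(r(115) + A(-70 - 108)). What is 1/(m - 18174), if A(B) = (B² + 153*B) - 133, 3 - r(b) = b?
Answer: -18177/330399124 - 29*√5/330399124 ≈ -5.5212e-5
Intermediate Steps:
r(b) = 3 - b
A(B) = -133 + B² + 153*B
m = -3 + 29*√5 (m = -3 + √((3 - 1*115) + (-133 + (-70 - 108)² + 153*(-70 - 108))) = -3 + √((3 - 115) + (-133 + (-178)² + 153*(-178))) = -3 + √(-112 + (-133 + 31684 - 27234)) = -3 + √(-112 + 4317) = -3 + √4205 = -3 + 29*√5 ≈ 61.846)
1/(m - 18174) = 1/((-3 + 29*√5) - 18174) = 1/(-18177 + 29*√5)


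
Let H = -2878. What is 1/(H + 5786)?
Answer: 1/2908 ≈ 0.00034388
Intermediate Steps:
1/(H + 5786) = 1/(-2878 + 5786) = 1/2908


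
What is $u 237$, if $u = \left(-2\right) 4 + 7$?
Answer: $-237$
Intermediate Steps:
$u = -1$ ($u = -8 + 7 = -1$)
$u 237 = \left(-1\right) 237 = -237$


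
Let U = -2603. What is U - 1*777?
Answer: -3380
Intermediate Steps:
U - 1*777 = -2603 - 1*777 = -2603 - 777 = -3380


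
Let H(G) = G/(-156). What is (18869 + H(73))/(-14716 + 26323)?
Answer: 2943491/1810692 ≈ 1.6256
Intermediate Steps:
H(G) = -G/156 (H(G) = G*(-1/156) = -G/156)
(18869 + H(73))/(-14716 + 26323) = (18869 - 1/156*73)/(-14716 + 26323) = (18869 - 73/156)/11607 = (2943491/156)*(1/11607) = 2943491/1810692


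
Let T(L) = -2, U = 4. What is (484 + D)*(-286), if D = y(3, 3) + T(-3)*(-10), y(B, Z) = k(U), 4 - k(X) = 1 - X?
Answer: -146146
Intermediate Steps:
k(X) = 3 + X (k(X) = 4 - (1 - X) = 4 + (-1 + X) = 3 + X)
y(B, Z) = 7 (y(B, Z) = 3 + 4 = 7)
D = 27 (D = 7 - 2*(-10) = 7 + 20 = 27)
(484 + D)*(-286) = (484 + 27)*(-286) = 511*(-286) = -146146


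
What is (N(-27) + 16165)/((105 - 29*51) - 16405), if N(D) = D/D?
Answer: -16166/17779 ≈ -0.90928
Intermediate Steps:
N(D) = 1
(N(-27) + 16165)/((105 - 29*51) - 16405) = (1 + 16165)/((105 - 29*51) - 16405) = 16166/((105 - 1479) - 16405) = 16166/(-1374 - 16405) = 16166/(-17779) = 16166*(-1/17779) = -16166/17779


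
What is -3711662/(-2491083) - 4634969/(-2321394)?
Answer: 6720774126085/1927595043234 ≈ 3.4866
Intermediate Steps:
-3711662/(-2491083) - 4634969/(-2321394) = -3711662*(-1/2491083) - 4634969*(-1/2321394) = 3711662/2491083 + 4634969/2321394 = 6720774126085/1927595043234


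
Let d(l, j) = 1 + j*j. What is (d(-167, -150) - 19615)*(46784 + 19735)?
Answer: 191973834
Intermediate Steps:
d(l, j) = 1 + j²
(d(-167, -150) - 19615)*(46784 + 19735) = ((1 + (-150)²) - 19615)*(46784 + 19735) = ((1 + 22500) - 19615)*66519 = (22501 - 19615)*66519 = 2886*66519 = 191973834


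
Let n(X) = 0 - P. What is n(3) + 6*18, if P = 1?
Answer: 107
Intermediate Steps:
n(X) = -1 (n(X) = 0 - 1*1 = 0 - 1 = -1)
n(3) + 6*18 = -1 + 6*18 = -1 + 108 = 107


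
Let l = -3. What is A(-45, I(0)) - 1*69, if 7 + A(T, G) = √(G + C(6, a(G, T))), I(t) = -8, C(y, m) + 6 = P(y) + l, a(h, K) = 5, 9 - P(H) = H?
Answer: -76 + I*√14 ≈ -76.0 + 3.7417*I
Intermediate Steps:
P(H) = 9 - H
C(y, m) = -y (C(y, m) = -6 + ((9 - y) - 3) = -6 + (6 - y) = -y)
A(T, G) = -7 + √(-6 + G) (A(T, G) = -7 + √(G - 1*6) = -7 + √(G - 6) = -7 + √(-6 + G))
A(-45, I(0)) - 1*69 = (-7 + √(-6 - 8)) - 1*69 = (-7 + √(-14)) - 69 = (-7 + I*√14) - 69 = -76 + I*√14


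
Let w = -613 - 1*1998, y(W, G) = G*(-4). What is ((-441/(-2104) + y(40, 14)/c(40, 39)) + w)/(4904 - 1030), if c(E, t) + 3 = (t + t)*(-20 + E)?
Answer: -8552879195/12690945072 ≈ -0.67394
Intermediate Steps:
c(E, t) = -3 + 2*t*(-20 + E) (c(E, t) = -3 + (t + t)*(-20 + E) = -3 + (2*t)*(-20 + E) = -3 + 2*t*(-20 + E))
y(W, G) = -4*G
w = -2611 (w = -613 - 1998 = -2611)
((-441/(-2104) + y(40, 14)/c(40, 39)) + w)/(4904 - 1030) = ((-441/(-2104) + (-4*14)/(-3 - 40*39 + 2*40*39)) - 2611)/(4904 - 1030) = ((-441*(-1/2104) - 56/(-3 - 1560 + 3120)) - 2611)/3874 = ((441/2104 - 56/1557) - 2611)*(1/3874) = (568813/3275928 - 2611)*(1/3874) = -8552879195/3275928*1/3874 = -8552879195/12690945072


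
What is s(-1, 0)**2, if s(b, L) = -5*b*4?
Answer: 400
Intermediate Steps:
s(b, L) = -20*b
s(-1, 0)**2 = (-20*(-1))**2 = 20**2 = 400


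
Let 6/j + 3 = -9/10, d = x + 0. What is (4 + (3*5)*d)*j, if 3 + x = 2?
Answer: 220/13 ≈ 16.923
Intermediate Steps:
x = -1 (x = -3 + 2 = -1)
d = -1 (d = -1 + 0 = -1)
j = -20/13 (j = 6/(-3 - 9/10) = 6/(-39/10) = 6*(-10/39) = -20/13 ≈ -1.5385)
(4 + (3*5)*d)*j = (4 + (3*5)*(-1))*(-20/13) = (4 + 15*(-1))*(-20/13) = (4 - 15)*(-20/13) = -11*(-20/13) = 220/13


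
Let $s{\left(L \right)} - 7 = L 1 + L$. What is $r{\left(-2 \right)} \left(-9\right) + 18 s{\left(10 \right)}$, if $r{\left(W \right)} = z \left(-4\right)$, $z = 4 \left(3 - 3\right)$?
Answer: $486$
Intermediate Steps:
$z = 0$ ($z = 4 \cdot 0 = 0$)
$r{\left(W \right)} = 0$ ($r{\left(W \right)} = 0 \left(-4\right) = 0$)
$s{\left(L \right)} = 7 + 2 L$ ($s{\left(L \right)} = 7 + \left(L 1 + L\right) = 7 + \left(L + L\right) = 7 + 2 L$)
$r{\left(-2 \right)} \left(-9\right) + 18 s{\left(10 \right)} = 0 \left(-9\right) + 18 \left(7 + 2 \cdot 10\right) = 0 + 18 \left(7 + 20\right) = 0 + 18 \cdot 27 = 0 + 486 = 486$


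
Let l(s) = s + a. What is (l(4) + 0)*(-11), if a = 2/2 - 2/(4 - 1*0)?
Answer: -99/2 ≈ -49.500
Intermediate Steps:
a = 1/2 (a = 2*(1/2) - 2/(4 + 0) = 1 - 2/4 = 1 - 2*1/4 = 1 - 1/2 = 1/2 ≈ 0.50000)
l(s) = 1/2 + s (l(s) = s + 1/2 = 1/2 + s)
(l(4) + 0)*(-11) = ((1/2 + 4) + 0)*(-11) = (9/2 + 0)*(-11) = (9/2)*(-11) = -99/2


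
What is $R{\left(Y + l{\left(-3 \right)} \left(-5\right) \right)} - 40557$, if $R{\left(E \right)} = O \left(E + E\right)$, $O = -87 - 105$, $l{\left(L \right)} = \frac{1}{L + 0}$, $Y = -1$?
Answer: $-40813$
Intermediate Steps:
$l{\left(L \right)} = \frac{1}{L}$
$O = -192$
$R{\left(E \right)} = - 384 E$ ($R{\left(E \right)} = - 192 \left(E + E\right) = - 192 \cdot 2 E = - 384 E$)
$R{\left(Y + l{\left(-3 \right)} \left(-5\right) \right)} - 40557 = - 384 \left(-1 + \frac{1}{-3} \left(-5\right)\right) - 40557 = - 384 \left(-1 - - \frac{5}{3}\right) - 40557 = - 384 \left(-1 + \frac{5}{3}\right) - 40557 = \left(-384\right) \frac{2}{3} - 40557 = -256 - 40557 = -40813$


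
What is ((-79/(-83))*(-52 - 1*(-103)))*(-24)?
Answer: -96696/83 ≈ -1165.0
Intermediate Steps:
((-79/(-83))*(-52 - 1*(-103)))*(-24) = ((-79*(-1/83))*(-52 + 103))*(-24) = ((79/83)*51)*(-24) = (4029/83)*(-24) = -96696/83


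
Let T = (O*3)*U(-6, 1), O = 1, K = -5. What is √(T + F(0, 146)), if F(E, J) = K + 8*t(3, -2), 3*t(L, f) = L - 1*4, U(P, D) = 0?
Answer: I*√69/3 ≈ 2.7689*I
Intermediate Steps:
t(L, f) = -4/3 + L/3 (t(L, f) = (L - 1*4)/3 = (L - 4)/3 = (-4 + L)/3 = -4/3 + L/3)
F(E, J) = -23/3 (F(E, J) = -5 + 8*(-4/3 + (⅓)*3) = -5 + 8*(-4/3 + 1) = -5 + 8*(-⅓) = -5 - 8/3 = -23/3)
T = 0 (T = (1*3)*0 = 3*0 = 0)
√(T + F(0, 146)) = √(0 - 23/3) = √(-23/3) = I*√69/3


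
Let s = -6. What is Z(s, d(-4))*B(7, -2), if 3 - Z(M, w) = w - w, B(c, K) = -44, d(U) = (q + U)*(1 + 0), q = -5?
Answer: -132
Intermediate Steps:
d(U) = -5 + U (d(U) = (-5 + U)*(1 + 0) = (-5 + U)*1 = -5 + U)
Z(M, w) = 3 (Z(M, w) = 3 - (w - w) = 3 - 1*0 = 3 + 0 = 3)
Z(s, d(-4))*B(7, -2) = 3*(-44) = -132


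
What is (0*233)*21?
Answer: 0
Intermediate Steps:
(0*233)*21 = 0*21 = 0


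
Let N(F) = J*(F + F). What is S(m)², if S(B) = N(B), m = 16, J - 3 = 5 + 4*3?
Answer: 409600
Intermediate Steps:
J = 20 (J = 3 + (5 + 4*3) = 3 + (5 + 12) = 3 + 17 = 20)
N(F) = 40*F (N(F) = 20*(F + F) = 20*(2*F) = 40*F)
S(B) = 40*B
S(m)² = (40*16)² = 640² = 409600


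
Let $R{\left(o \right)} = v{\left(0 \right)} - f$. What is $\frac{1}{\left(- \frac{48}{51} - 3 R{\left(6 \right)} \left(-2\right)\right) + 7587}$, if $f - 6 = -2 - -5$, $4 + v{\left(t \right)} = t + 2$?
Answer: $\frac{17}{127841} \approx 0.00013298$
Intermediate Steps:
$v{\left(t \right)} = -2 + t$ ($v{\left(t \right)} = -4 + \left(t + 2\right) = -4 + \left(2 + t\right) = -2 + t$)
$f = 9$ ($f = 6 - -3 = 6 + \left(-2 + 5\right) = 6 + 3 = 9$)
$R{\left(o \right)} = -11$ ($R{\left(o \right)} = \left(-2 + 0\right) - 9 = -2 - 9 = -11$)
$\frac{1}{\left(- \frac{48}{51} - 3 R{\left(6 \right)} \left(-2\right)\right) + 7587} = \frac{1}{\left(- \frac{48}{51} - 3 \left(\left(-11\right) \left(-2\right)\right)\right) + 7587} = \frac{1}{\left(\left(-48\right) \frac{1}{51} - 66\right) + 7587} = \frac{1}{\left(- \frac{16}{17} - 66\right) + 7587} = \frac{1}{- \frac{1138}{17} + 7587} = \frac{1}{\frac{127841}{17}} = \frac{17}{127841}$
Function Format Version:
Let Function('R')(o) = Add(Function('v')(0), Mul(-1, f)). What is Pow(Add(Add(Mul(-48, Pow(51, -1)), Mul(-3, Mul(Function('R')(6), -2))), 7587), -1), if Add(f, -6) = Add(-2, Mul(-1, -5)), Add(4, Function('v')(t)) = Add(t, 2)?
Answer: Rational(17, 127841) ≈ 0.00013298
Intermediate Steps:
Function('v')(t) = Add(-2, t) (Function('v')(t) = Add(-4, Add(t, 2)) = Add(-4, Add(2, t)) = Add(-2, t))
f = 9 (f = Add(6, Add(-2, Mul(-1, -5))) = Add(6, Add(-2, 5)) = Add(6, 3) = 9)
Function('R')(o) = -11 (Function('R')(o) = Add(Add(-2, 0), Mul(-1, 9)) = Add(-2, -9) = -11)
Pow(Add(Add(Mul(-48, Pow(51, -1)), Mul(-3, Mul(Function('R')(6), -2))), 7587), -1) = Pow(Add(Add(Mul(-48, Pow(51, -1)), Mul(-3, Mul(-11, -2))), 7587), -1) = Pow(Add(Add(Mul(-48, Rational(1, 51)), Mul(-3, 22)), 7587), -1) = Pow(Add(Add(Rational(-16, 17), -66), 7587), -1) = Pow(Add(Rational(-1138, 17), 7587), -1) = Pow(Rational(127841, 17), -1) = Rational(17, 127841)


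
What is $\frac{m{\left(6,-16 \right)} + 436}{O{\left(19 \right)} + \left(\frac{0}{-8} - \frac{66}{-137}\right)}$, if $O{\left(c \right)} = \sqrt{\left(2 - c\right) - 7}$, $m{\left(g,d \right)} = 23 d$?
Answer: $\frac{51238}{37901} - \frac{638146 i \sqrt{6}}{113703} \approx 1.3519 - 13.747 i$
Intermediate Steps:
$O{\left(c \right)} = \sqrt{-5 - c}$
$\frac{m{\left(6,-16 \right)} + 436}{O{\left(19 \right)} + \left(\frac{0}{-8} - \frac{66}{-137}\right)} = \frac{23 \left(-16\right) + 436}{\sqrt{-5 - 19} + \left(\frac{0}{-8} - \frac{66}{-137}\right)} = \frac{-368 + 436}{\sqrt{-5 - 19} + \left(0 \left(- \frac{1}{8}\right) - - \frac{66}{137}\right)} = \frac{68}{\sqrt{-24} + \left(0 + \frac{66}{137}\right)} = \frac{68}{2 i \sqrt{6} + \frac{66}{137}} = \frac{68}{\frac{66}{137} + 2 i \sqrt{6}}$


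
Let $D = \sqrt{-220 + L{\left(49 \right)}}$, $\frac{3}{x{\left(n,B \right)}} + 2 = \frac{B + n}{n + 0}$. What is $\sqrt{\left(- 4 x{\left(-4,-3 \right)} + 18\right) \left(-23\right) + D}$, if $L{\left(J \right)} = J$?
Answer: $\sqrt{-1518 + 3 i \sqrt{19}} \approx 0.1678 + 38.962 i$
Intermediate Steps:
$x{\left(n,B \right)} = \frac{3}{-2 + \frac{B + n}{n}}$ ($x{\left(n,B \right)} = \frac{3}{-2 + \frac{B + n}{n + 0}} = \frac{3}{-2 + \frac{B + n}{n}}$)
$D = 3 i \sqrt{19}$ ($D = \sqrt{-220 + 49} = \sqrt{-171} = 3 i \sqrt{19} \approx 13.077 i$)
$\sqrt{\left(- 4 x{\left(-4,-3 \right)} + 18\right) \left(-23\right) + D} = \sqrt{\left(- 4 \cdot 3 \left(-4\right) \frac{1}{-3 - -4} + 18\right) \left(-23\right) + 3 i \sqrt{19}} = \sqrt{\left(- 4 \cdot 3 \left(-4\right) \frac{1}{-3 + 4} + 18\right) \left(-23\right) + 3 i \sqrt{19}} = \sqrt{\left(- 4 \cdot 3 \left(-4\right) 1^{-1} + 18\right) \left(-23\right) + 3 i \sqrt{19}} = \sqrt{\left(- 4 \cdot 3 \left(-4\right) 1 + 18\right) \left(-23\right) + 3 i \sqrt{19}} = \sqrt{\left(\left(-4\right) \left(-12\right) + 18\right) \left(-23\right) + 3 i \sqrt{19}} = \sqrt{\left(48 + 18\right) \left(-23\right) + 3 i \sqrt{19}} = \sqrt{66 \left(-23\right) + 3 i \sqrt{19}} = \sqrt{-1518 + 3 i \sqrt{19}}$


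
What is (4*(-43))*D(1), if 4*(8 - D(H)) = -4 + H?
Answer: -1505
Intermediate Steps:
D(H) = 9 - H/4 (D(H) = 8 - (-4 + H)/4 = 8 + (1 - H/4) = 9 - H/4)
(4*(-43))*D(1) = (4*(-43))*(9 - ¼*1) = -172*(9 - ¼) = -172*35/4 = -1505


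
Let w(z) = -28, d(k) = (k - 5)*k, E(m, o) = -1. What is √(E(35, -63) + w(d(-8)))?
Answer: I*√29 ≈ 5.3852*I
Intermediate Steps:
d(k) = k*(-5 + k) (d(k) = (-5 + k)*k = k*(-5 + k))
√(E(35, -63) + w(d(-8))) = √(-1 - 28) = √(-29) = I*√29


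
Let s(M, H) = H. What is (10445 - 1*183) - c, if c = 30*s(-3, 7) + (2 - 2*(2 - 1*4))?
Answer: 10046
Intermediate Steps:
c = 216 (c = 30*7 + (2 - 2*(2 - 1*4)) = 210 + (2 - 2*(2 - 4)) = 210 + (2 - 2*(-2)) = 210 + (2 + 4) = 210 + 6 = 216)
(10445 - 1*183) - c = (10445 - 1*183) - 1*216 = (10445 - 183) - 216 = 10262 - 216 = 10046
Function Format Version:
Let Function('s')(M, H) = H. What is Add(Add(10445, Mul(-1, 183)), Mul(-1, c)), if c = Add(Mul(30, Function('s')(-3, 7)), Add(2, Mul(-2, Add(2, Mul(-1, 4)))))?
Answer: 10046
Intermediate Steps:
c = 216 (c = Add(Mul(30, 7), Add(2, Mul(-2, Add(2, Mul(-1, 4))))) = Add(210, Add(2, Mul(-2, Add(2, -4)))) = Add(210, Add(2, Mul(-2, -2))) = Add(210, Add(2, 4)) = Add(210, 6) = 216)
Add(Add(10445, Mul(-1, 183)), Mul(-1, c)) = Add(Add(10445, Mul(-1, 183)), Mul(-1, 216)) = Add(Add(10445, -183), -216) = Add(10262, -216) = 10046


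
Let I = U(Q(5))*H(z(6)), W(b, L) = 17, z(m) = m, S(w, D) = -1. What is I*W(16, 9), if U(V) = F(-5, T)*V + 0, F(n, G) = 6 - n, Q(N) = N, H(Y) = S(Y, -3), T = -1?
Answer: -935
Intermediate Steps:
H(Y) = -1
U(V) = 11*V (U(V) = (6 - 1*(-5))*V + 0 = (6 + 5)*V + 0 = 11*V + 0 = 11*V)
I = -55 (I = (11*5)*(-1) = 55*(-1) = -55)
I*W(16, 9) = -55*17 = -935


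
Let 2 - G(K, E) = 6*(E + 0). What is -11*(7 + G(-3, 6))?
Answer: 297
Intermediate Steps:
G(K, E) = 2 - 6*E (G(K, E) = 2 - 6*(E + 0) = 2 - 6*E)
-11*(7 + G(-3, 6)) = -11*(7 + (2 - 6*6)) = -11*(7 + (2 - 36)) = -11*(7 - 34) = -11*(-27) = 297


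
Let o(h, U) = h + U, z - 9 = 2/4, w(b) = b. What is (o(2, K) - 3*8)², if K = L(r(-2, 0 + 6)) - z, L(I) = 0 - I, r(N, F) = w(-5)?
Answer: 2809/4 ≈ 702.25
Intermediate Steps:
r(N, F) = -5
L(I) = -I
z = 19/2 (z = 9 + 2/4 = 9 + 2*(¼) = 9 + ½ = 19/2 ≈ 9.5000)
K = -9/2 (K = -1*(-5) - 1*19/2 = 5 - 19/2 = -9/2 ≈ -4.5000)
o(h, U) = U + h
(o(2, K) - 3*8)² = ((-9/2 + 2) - 3*8)² = (-5/2 - 24)² = (-53/2)² = 2809/4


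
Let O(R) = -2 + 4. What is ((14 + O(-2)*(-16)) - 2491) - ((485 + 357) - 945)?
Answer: -2406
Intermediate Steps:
O(R) = 2
((14 + O(-2)*(-16)) - 2491) - ((485 + 357) - 945) = ((14 + 2*(-16)) - 2491) - ((485 + 357) - 945) = ((14 - 32) - 2491) - (842 - 945) = (-18 - 2491) - 1*(-103) = -2509 + 103 = -2406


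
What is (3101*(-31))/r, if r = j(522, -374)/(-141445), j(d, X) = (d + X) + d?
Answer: 2719449859/134 ≈ 2.0294e+7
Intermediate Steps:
j(d, X) = X + 2*d (j(d, X) = (X + d) + d = X + 2*d)
r = -134/28289 (r = (-374 + 2*522)/(-141445) = (-374 + 1044)*(-1/141445) = 670*(-1/141445) = -134/28289 ≈ -0.0047368)
(3101*(-31))/r = (3101*(-31))/(-134/28289) = -96131*(-28289/134) = 2719449859/134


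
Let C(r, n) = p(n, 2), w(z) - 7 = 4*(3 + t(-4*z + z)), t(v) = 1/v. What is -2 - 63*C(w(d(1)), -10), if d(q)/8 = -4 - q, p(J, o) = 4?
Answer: -254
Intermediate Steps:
d(q) = -32 - 8*q (d(q) = 8*(-4 - q) = -32 - 8*q)
w(z) = 19 - 4/(3*z) (w(z) = 7 + 4*(3 + 1/(-4*z + z)) = 7 + 4*(3 + 1/(-3*z)) = 7 + 4*(3 - 1/(3*z)) = 7 + (12 - 4/(3*z)) = 19 - 4/(3*z))
C(r, n) = 4
-2 - 63*C(w(d(1)), -10) = -2 - 63*4 = -2 - 252 = -254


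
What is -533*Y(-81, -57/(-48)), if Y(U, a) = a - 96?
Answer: 808561/16 ≈ 50535.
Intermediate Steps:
Y(U, a) = -96 + a
-533*Y(-81, -57/(-48)) = -533*(-96 - 57/(-48)) = -533*(-96 - 57*(-1/48)) = -533*(-96 + 19/16) = -533*(-1517/16) = 808561/16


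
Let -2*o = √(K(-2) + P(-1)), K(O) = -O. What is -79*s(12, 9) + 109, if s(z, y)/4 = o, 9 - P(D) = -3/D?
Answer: 109 + 316*√2 ≈ 555.89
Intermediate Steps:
P(D) = 9 + 3/D (P(D) = 9 - (-3)/D = 9 + 3/D)
o = -√2 (o = -√(-1*(-2) + (9 + 3/(-1)))/2 = -√(2 + (9 + 3*(-1)))/2 = -√(2 + (9 - 3))/2 = -√(2 + 6)/2 = -√2 ≈ -1.4142)
s(z, y) = -4*√2 (s(z, y) = 4*(-√2) = -4*√2)
-79*s(12, 9) + 109 = -(-316)*√2 + 109 = 316*√2 + 109 = 109 + 316*√2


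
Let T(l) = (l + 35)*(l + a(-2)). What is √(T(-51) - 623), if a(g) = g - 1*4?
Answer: 17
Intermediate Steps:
a(g) = -4 + g (a(g) = g - 4 = -4 + g)
T(l) = (-6 + l)*(35 + l) (T(l) = (l + 35)*(l + (-4 - 2)) = (35 + l)*(l - 6) = (35 + l)*(-6 + l) = (-6 + l)*(35 + l))
√(T(-51) - 623) = √((-210 + (-51)² + 29*(-51)) - 623) = √((-210 + 2601 - 1479) - 623) = √(912 - 623) = √289 = 17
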